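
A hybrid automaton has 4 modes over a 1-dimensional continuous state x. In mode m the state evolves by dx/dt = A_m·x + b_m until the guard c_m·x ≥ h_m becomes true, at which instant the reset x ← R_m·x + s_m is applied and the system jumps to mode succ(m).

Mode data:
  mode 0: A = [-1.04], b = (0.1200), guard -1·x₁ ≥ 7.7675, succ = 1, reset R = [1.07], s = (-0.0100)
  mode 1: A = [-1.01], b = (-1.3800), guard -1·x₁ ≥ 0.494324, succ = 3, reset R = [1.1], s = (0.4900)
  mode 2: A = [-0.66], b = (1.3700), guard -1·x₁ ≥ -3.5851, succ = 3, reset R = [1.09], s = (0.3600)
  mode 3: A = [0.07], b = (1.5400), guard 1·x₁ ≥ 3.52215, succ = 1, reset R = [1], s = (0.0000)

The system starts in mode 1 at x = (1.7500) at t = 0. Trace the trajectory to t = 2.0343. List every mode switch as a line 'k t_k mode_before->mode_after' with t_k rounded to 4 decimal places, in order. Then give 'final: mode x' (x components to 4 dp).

1 1.2610 1->3
final: 3 1.1670

Mode 1: guard c·x = 0.4943 hit at Δt = 1.2610 (t = 1.2610), x⁻ = (-0.4943) → reset → x⁺ = (-0.0538), jump to mode 3
Mode 3: flow for 0.7733 to horizon, guard not reached → x = (1.1670)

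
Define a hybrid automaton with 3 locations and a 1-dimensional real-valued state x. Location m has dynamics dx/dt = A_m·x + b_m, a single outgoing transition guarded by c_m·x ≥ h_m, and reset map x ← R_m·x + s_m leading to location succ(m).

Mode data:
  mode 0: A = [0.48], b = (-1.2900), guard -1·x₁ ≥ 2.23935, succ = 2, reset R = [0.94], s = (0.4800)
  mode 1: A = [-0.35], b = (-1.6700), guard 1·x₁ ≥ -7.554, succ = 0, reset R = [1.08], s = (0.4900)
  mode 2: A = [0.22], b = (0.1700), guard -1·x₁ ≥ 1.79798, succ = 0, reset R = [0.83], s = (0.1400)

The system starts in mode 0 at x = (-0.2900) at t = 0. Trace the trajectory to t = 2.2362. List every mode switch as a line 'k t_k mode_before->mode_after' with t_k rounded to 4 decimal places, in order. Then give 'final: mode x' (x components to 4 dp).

Mode 0: guard c·x = 2.2393 hit at Δt = 1.0492 (t = 1.0492), x⁻ = (-2.2393) → reset → x⁺ = (-1.6250), jump to mode 2
Mode 2: guard c·x = 1.7980 hit at Δt = 0.8400 (t = 1.8892), x⁻ = (-1.7980) → reset → x⁺ = (-1.3523), jump to mode 0
Mode 0: flow for 0.3470 to horizon, guard not reached → x = (-2.0845)

1 1.0492 0->2
2 1.8892 2->0
final: 0 -2.0845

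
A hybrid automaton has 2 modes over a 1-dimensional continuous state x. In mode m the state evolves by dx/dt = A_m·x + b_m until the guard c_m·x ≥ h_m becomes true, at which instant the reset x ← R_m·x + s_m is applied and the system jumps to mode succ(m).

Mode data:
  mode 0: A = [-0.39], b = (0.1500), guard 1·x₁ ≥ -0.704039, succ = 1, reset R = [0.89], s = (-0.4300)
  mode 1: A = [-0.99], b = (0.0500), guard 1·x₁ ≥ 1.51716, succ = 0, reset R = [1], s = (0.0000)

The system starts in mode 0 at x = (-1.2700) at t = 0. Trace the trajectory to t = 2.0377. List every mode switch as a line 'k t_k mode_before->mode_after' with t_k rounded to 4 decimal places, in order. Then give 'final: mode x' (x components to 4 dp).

1 1.0734 0->1
final: 1 -0.3757

Mode 0: guard c·x = -0.7040 hit at Δt = 1.0734 (t = 1.0734), x⁻ = (-0.7040) → reset → x⁺ = (-1.0566), jump to mode 1
Mode 1: flow for 0.9643 to horizon, guard not reached → x = (-0.3757)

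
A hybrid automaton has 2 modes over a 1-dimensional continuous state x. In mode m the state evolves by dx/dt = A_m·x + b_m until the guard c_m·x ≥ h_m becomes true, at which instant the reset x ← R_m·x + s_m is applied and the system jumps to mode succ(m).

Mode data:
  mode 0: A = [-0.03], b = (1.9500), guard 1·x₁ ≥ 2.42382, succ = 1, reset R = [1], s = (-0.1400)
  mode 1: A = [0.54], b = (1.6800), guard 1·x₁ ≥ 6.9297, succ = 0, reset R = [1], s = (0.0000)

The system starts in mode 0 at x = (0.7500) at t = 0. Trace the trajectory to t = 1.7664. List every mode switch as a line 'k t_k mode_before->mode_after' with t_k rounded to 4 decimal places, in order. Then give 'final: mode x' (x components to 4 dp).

Mode 0: guard c·x = 2.4238 hit at Δt = 0.8799 (t = 0.8799), x⁻ = (2.4238) → reset → x⁺ = (2.2838), jump to mode 1
Mode 1: flow for 0.8865 to horizon, guard not reached → x = (5.5963)

1 0.8799 0->1
final: 1 5.5963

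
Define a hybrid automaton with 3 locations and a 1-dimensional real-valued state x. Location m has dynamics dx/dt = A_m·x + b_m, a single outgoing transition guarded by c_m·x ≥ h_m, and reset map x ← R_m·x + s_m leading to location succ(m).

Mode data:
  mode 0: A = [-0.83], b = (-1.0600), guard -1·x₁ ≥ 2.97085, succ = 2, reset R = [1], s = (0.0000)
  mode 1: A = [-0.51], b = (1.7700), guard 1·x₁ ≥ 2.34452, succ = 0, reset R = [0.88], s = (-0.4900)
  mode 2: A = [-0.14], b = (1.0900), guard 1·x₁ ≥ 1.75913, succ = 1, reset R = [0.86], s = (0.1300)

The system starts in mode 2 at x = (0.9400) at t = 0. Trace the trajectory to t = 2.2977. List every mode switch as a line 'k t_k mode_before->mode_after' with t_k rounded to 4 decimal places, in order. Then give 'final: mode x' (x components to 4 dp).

1 0.9103 2->1
2 1.8600 1->0
final: 0 0.7049

Mode 2: guard c·x = 1.7591 hit at Δt = 0.9103 (t = 0.9103), x⁻ = (1.7591) → reset → x⁺ = (1.6429), jump to mode 1
Mode 1: guard c·x = 2.3445 hit at Δt = 0.9497 (t = 1.8600), x⁻ = (2.3445) → reset → x⁺ = (1.5732), jump to mode 0
Mode 0: flow for 0.4377 to horizon, guard not reached → x = (0.7049)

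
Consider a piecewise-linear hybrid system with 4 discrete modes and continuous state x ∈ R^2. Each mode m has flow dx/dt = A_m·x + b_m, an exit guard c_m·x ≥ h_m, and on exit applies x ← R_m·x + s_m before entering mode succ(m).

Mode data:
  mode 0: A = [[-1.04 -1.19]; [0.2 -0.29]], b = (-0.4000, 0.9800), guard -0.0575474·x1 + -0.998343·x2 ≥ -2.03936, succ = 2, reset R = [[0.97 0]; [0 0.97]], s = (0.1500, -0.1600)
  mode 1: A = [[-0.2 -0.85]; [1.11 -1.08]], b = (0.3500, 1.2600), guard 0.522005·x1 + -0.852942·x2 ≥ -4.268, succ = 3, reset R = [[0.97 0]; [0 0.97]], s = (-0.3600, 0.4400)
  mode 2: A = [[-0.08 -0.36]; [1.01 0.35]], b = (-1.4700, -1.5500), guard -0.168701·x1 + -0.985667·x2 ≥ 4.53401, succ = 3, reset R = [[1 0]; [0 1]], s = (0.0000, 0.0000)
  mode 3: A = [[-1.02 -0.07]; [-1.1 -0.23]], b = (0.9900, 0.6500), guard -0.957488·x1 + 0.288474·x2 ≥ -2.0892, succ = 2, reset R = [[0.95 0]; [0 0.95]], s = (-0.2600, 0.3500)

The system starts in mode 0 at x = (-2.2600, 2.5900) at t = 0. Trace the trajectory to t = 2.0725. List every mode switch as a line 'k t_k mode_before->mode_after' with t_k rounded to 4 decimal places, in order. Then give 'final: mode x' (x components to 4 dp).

Mode 0: guard c·x = -2.0394 hit at Δt = 1.4686 (t = 1.4686), x⁻ = (-2.8999, 2.2099) → reset → x⁺ = (-2.6629, 1.9836), jump to mode 2
Mode 2: flow for 0.6039 to horizon, guard not reached → x = (-3.5546, -0.7284)

1 1.4686 0->2
final: 2 -3.5546 -0.7284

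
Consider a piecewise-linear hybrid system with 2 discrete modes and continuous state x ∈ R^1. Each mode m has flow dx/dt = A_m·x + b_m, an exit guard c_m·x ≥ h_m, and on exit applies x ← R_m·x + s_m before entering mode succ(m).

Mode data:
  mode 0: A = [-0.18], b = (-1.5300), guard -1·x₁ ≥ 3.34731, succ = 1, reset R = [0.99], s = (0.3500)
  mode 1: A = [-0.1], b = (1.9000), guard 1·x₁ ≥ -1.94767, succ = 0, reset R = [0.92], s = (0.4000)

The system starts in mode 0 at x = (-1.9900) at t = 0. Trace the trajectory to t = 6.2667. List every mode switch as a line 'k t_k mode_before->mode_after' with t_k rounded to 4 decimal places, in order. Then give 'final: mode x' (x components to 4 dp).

1 1.2990 0->1
2 1.7727 1->0
3 3.5600 0->1
4 4.0337 1->0
5 5.8211 0->1
final: 1 -2.0066

Mode 0: guard c·x = 3.3473 hit at Δt = 1.2990 (t = 1.2990), x⁻ = (-3.3473) → reset → x⁺ = (-2.9638), jump to mode 1
Mode 1: guard c·x = -1.9477 hit at Δt = 0.4737 (t = 1.7727), x⁻ = (-1.9477) → reset → x⁺ = (-1.3919), jump to mode 0
Mode 0: guard c·x = 3.3473 hit at Δt = 1.7873 (t = 3.5600), x⁻ = (-3.3473) → reset → x⁺ = (-2.9638), jump to mode 1
Mode 1: guard c·x = -1.9477 hit at Δt = 0.4737 (t = 4.0337), x⁻ = (-1.9477) → reset → x⁺ = (-1.3919), jump to mode 0
Mode 0: guard c·x = 3.3473 hit at Δt = 1.7873 (t = 5.8211), x⁻ = (-3.3473) → reset → x⁺ = (-2.9638), jump to mode 1
Mode 1: flow for 0.4456 to horizon, guard not reached → x = (-2.0066)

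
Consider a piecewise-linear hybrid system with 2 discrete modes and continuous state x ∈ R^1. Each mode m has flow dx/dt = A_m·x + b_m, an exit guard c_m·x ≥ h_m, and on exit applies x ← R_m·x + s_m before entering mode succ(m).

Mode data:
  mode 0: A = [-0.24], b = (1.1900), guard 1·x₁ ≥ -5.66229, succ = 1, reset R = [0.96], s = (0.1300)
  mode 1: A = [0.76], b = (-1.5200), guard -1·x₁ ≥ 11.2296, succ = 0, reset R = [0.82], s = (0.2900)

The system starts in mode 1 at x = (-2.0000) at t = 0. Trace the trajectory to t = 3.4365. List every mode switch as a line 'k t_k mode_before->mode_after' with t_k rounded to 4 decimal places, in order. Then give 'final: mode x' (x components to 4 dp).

Mode 1: guard c·x = 11.2296 hit at Δt = 1.5739 (t = 1.5739), x⁻ = (-11.2296) → reset → x⁺ = (-8.9183), jump to mode 0
Mode 0: guard c·x = -5.6623 hit at Δt = 1.1142 (t = 2.6881), x⁻ = (-5.6623) → reset → x⁺ = (-5.3058), jump to mode 1
Mode 1: flow for 0.7484 to horizon, guard not reached → x = (-10.9030)

1 1.5739 1->0
2 2.6881 0->1
final: 1 -10.9030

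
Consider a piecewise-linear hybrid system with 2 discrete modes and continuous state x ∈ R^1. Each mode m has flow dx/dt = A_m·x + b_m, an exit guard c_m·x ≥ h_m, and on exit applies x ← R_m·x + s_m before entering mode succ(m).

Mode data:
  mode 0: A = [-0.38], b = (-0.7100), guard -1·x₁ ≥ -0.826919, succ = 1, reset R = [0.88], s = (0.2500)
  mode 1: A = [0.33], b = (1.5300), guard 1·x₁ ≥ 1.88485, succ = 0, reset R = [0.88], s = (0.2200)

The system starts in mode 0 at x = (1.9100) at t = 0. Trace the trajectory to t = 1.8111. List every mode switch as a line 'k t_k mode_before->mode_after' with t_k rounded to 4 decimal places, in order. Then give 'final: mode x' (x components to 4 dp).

1 0.8889 0->1
2 1.3428 1->0
final: 0 1.2678

Mode 0: guard c·x = -0.8269 hit at Δt = 0.8889 (t = 0.8889), x⁻ = (0.8269) → reset → x⁺ = (0.9777), jump to mode 1
Mode 1: guard c·x = 1.8848 hit at Δt = 0.4539 (t = 1.3428), x⁻ = (1.8848) → reset → x⁺ = (1.8787), jump to mode 0
Mode 0: flow for 0.4683 to horizon, guard not reached → x = (1.2678)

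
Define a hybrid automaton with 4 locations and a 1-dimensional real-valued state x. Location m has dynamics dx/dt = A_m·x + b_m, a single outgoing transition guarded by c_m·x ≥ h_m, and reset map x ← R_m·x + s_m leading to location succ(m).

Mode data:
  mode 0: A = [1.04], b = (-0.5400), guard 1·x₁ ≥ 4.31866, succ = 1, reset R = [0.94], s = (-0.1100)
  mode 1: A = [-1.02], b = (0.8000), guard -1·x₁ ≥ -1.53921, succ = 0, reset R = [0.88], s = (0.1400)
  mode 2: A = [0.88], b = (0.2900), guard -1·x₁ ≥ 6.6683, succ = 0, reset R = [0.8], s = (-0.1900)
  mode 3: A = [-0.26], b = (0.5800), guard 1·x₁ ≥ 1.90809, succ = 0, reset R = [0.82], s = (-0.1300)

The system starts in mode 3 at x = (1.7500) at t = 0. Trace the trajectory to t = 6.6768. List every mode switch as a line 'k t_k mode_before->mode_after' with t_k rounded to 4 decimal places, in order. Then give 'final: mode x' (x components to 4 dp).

Mode 3: guard c·x = 1.9081 hit at Δt = 1.5336 (t = 1.5336), x⁻ = (1.9081) → reset → x⁺ = (1.4346), jump to mode 0
Mode 0: guard c·x = 4.3187 hit at Δt = 1.3685 (t = 2.9021), x⁻ = (4.3187) → reset → x⁺ = (3.9495), jump to mode 1
Mode 1: guard c·x = -1.5392 hit at Δt = 1.4053 (t = 4.3074), x⁻ = (1.5392) → reset → x⁺ = (1.4945), jump to mode 0
Mode 0: guard c·x = 4.3187 hit at Δt = 1.3076 (t = 5.6150), x⁻ = (4.3187) → reset → x⁺ = (3.9495), jump to mode 1
Mode 1: flow for 1.0618 to horizon, guard not reached → x = (1.8559)

1 1.5336 3->0
2 2.9021 0->1
3 4.3074 1->0
4 5.6150 0->1
final: 1 1.8559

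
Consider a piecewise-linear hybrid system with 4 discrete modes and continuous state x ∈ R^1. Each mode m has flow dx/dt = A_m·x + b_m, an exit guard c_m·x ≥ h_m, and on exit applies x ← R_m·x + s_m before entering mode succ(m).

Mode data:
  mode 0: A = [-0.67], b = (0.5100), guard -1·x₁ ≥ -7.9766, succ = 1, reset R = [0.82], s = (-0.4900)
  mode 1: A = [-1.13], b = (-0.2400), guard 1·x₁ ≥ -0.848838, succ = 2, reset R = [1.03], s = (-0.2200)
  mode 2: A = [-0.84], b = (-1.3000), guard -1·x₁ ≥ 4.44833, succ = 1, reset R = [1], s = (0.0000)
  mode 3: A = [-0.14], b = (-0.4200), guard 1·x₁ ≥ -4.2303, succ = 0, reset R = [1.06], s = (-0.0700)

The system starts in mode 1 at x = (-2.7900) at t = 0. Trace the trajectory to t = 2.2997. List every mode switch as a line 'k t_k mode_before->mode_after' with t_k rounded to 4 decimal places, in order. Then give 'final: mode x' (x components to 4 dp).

Mode 1: guard c·x = -0.8488 hit at Δt = 1.2378 (t = 1.2378), x⁻ = (-0.8488) → reset → x⁺ = (-1.0943), jump to mode 2
Mode 2: flow for 1.0619 to horizon, guard not reached → x = (-1.3618)

1 1.2378 1->2
final: 2 -1.3618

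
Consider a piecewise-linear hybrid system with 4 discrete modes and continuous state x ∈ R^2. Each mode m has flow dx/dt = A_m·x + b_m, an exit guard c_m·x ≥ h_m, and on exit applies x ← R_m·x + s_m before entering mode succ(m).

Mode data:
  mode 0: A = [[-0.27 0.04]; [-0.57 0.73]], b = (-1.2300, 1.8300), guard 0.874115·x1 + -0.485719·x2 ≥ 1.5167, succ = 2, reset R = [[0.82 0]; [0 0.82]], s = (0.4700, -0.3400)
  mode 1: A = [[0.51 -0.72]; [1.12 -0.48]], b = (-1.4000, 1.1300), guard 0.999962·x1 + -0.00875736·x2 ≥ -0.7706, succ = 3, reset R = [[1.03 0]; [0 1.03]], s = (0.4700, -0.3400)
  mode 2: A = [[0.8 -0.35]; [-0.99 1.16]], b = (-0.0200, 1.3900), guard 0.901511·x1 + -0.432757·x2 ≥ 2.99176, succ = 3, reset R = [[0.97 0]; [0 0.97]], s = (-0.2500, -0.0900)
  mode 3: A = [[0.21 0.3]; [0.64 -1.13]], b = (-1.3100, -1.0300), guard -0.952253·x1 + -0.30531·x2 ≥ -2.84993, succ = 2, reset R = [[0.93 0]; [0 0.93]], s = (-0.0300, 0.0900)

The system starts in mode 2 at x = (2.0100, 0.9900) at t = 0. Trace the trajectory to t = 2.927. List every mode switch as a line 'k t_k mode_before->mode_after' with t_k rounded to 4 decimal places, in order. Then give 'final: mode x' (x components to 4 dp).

1 0.9582 2->3
2 2.5251 3->2
final: 2 3.3445 0.5584

Mode 2: guard c·x = 2.9918 hit at Δt = 0.9582 (t = 0.9582), x⁻ = (3.7504, 0.8994) → reset → x⁺ = (3.3878, 0.7824), jump to mode 3
Mode 3: guard c·x = -2.8499 hit at Δt = 1.5669 (t = 2.5251), x⁻ = (2.7418, 0.7830) → reset → x⁺ = (2.5198, 0.8182), jump to mode 2
Mode 2: flow for 0.4019 to horizon, guard not reached → x = (3.3445, 0.5584)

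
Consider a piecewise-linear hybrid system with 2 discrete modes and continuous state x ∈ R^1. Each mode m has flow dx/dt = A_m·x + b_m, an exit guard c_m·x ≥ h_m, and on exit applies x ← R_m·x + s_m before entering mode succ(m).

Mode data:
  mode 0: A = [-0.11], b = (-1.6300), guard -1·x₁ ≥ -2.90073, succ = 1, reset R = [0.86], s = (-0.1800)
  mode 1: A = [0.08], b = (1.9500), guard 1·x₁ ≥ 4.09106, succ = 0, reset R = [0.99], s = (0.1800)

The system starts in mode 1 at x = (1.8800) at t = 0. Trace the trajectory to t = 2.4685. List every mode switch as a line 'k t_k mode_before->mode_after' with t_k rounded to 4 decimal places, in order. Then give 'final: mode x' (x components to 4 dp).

Mode 1: guard c·x = 4.0911 hit at Δt = 1.0107 (t = 1.0107), x⁻ = (4.0911) → reset → x⁺ = (4.2301), jump to mode 0
Mode 0: guard c·x = -2.9007 hit at Δt = 0.6577 (t = 1.6684), x⁻ = (2.9007) → reset → x⁺ = (2.3146), jump to mode 1
Mode 1: flow for 0.8001 to horizon, guard not reached → x = (4.0788)

1 1.0107 1->0
2 1.6684 0->1
final: 1 4.0788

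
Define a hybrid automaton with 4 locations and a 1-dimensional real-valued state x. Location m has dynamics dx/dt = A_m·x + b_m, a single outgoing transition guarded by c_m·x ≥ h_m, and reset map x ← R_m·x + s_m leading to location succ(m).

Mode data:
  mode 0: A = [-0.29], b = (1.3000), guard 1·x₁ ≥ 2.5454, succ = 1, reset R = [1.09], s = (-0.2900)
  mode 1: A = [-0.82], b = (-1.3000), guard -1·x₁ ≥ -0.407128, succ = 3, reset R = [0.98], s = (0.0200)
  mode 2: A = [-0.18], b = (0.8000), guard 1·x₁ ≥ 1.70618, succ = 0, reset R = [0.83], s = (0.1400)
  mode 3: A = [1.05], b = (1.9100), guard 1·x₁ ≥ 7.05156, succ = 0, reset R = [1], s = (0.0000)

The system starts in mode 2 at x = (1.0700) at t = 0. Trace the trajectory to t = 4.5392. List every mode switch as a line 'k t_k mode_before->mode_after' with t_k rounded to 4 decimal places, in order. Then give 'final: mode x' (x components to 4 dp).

1 1.1606 2->0
2 2.5831 0->1
3 3.4541 1->3
final: 3 5.1743

Mode 2: guard c·x = 1.7062 hit at Δt = 1.1606 (t = 1.1606), x⁻ = (1.7062) → reset → x⁺ = (1.5561), jump to mode 0
Mode 0: guard c·x = 2.5454 hit at Δt = 1.4225 (t = 2.5831), x⁻ = (2.5454) → reset → x⁺ = (2.4845), jump to mode 1
Mode 1: guard c·x = -0.4071 hit at Δt = 0.8710 (t = 3.4541), x⁻ = (0.4071) → reset → x⁺ = (0.4190), jump to mode 3
Mode 3: flow for 1.0851 to horizon, guard not reached → x = (5.1743)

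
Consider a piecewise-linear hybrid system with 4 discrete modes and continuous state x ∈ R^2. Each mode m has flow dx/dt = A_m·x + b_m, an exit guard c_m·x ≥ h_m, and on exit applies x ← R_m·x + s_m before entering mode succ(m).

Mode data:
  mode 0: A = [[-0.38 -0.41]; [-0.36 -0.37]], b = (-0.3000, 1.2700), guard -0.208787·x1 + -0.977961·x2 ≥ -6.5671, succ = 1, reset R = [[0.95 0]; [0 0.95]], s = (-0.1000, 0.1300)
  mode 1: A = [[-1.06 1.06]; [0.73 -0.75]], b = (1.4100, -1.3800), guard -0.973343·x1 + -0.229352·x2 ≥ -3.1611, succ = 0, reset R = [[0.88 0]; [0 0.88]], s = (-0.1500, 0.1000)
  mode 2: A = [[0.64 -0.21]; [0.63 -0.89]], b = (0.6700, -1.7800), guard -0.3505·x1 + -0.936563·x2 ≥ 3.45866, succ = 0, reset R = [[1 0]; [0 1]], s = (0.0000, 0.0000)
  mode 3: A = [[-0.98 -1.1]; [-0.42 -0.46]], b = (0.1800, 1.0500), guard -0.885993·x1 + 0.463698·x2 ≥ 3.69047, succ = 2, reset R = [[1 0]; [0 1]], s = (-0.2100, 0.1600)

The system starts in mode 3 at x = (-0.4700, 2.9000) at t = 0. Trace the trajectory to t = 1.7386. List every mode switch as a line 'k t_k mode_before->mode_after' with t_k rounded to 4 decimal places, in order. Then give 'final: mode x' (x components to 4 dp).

Mode 3: guard c·x = 3.6905 hit at Δt = 1.2347 (t = 1.2347), x⁻ = (-2.4379, 3.3007) → reset → x⁺ = (-2.6479, 3.4607), jump to mode 2
Mode 2: flow for 0.5039 to horizon, guard not reached → x = (-3.5156, 0.6903)

1 1.2347 3->2
final: 2 -3.5156 0.6903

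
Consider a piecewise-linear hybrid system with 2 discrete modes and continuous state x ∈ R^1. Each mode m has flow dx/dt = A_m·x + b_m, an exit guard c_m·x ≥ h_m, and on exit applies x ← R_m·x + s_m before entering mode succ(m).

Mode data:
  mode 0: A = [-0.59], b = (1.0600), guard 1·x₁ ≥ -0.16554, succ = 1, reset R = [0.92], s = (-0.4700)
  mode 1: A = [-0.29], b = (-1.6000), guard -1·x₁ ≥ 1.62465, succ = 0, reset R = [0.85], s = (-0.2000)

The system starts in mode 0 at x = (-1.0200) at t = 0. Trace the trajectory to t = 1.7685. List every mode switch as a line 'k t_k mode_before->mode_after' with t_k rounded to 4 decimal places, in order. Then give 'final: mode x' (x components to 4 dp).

Mode 0: guard c·x = -0.1655 hit at Δt = 0.6127 (t = 0.6127), x⁻ = (-0.1655) → reset → x⁺ = (-0.6223), jump to mode 1
Mode 1: guard c·x = 1.6246 hit at Δt = 0.7901 (t = 1.4028), x⁻ = (-1.6246) → reset → x⁺ = (-1.5810), jump to mode 0
Mode 0: flow for 0.3657 to horizon, guard not reached → x = (-0.9255)

1 0.6127 0->1
2 1.4028 1->0
final: 0 -0.9255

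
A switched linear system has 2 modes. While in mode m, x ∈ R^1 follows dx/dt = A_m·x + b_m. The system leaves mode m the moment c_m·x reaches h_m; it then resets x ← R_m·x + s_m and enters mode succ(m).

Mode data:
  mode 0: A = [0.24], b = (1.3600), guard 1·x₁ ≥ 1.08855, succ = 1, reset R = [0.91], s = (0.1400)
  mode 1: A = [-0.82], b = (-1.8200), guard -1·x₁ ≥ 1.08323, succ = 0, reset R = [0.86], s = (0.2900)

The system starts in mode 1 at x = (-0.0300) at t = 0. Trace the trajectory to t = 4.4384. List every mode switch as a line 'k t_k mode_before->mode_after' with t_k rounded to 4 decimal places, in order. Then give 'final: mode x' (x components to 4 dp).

1 0.7999 1->0
2 2.0327 0->1
3 3.3513 1->0
final: 0 0.8565

Mode 1: guard c·x = 1.0832 hit at Δt = 0.7999 (t = 0.7999), x⁻ = (-1.0832) → reset → x⁺ = (-0.6416), jump to mode 0
Mode 0: guard c·x = 1.0885 hit at Δt = 1.2328 (t = 2.0327), x⁻ = (1.0885) → reset → x⁺ = (1.1306), jump to mode 1
Mode 1: guard c·x = 1.0832 hit at Δt = 1.3186 (t = 3.3513), x⁻ = (-1.0832) → reset → x⁺ = (-0.6416), jump to mode 0
Mode 0: flow for 1.0871 to horizon, guard not reached → x = (0.8565)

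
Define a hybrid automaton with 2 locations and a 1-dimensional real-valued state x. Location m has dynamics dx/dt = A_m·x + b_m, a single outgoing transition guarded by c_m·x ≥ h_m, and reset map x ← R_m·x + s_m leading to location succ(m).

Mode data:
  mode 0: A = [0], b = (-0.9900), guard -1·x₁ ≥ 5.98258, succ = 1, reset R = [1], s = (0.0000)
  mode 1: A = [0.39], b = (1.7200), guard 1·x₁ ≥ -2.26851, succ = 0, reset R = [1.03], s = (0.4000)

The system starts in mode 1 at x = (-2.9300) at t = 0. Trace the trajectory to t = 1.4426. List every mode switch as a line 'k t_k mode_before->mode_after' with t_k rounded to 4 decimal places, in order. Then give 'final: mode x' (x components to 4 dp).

Mode 1: guard c·x = -2.2685 hit at Δt = 0.9472 (t = 0.9472), x⁻ = (-2.2685) → reset → x⁺ = (-1.9366), jump to mode 0
Mode 0: flow for 0.4954 to horizon, guard not reached → x = (-2.4270)

1 0.9472 1->0
final: 0 -2.4270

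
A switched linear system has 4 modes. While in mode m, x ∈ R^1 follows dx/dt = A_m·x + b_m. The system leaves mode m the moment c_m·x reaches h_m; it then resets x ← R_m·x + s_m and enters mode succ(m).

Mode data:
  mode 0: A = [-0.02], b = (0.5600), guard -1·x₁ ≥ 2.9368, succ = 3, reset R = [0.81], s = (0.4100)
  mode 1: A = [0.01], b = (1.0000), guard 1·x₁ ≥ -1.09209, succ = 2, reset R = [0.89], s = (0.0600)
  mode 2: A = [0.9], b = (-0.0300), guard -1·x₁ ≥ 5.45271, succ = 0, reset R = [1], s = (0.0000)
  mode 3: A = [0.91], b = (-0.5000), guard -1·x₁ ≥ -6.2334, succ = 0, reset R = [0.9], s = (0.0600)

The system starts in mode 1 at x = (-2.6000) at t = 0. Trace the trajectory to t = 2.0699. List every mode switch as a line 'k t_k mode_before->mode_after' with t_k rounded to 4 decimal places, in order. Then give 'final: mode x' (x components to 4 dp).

1 1.5363 1->2
final: 2 -1.4947

Mode 1: guard c·x = -1.0921 hit at Δt = 1.5363 (t = 1.5363), x⁻ = (-1.0921) → reset → x⁺ = (-0.9120), jump to mode 2
Mode 2: flow for 0.5336 to horizon, guard not reached → x = (-1.4947)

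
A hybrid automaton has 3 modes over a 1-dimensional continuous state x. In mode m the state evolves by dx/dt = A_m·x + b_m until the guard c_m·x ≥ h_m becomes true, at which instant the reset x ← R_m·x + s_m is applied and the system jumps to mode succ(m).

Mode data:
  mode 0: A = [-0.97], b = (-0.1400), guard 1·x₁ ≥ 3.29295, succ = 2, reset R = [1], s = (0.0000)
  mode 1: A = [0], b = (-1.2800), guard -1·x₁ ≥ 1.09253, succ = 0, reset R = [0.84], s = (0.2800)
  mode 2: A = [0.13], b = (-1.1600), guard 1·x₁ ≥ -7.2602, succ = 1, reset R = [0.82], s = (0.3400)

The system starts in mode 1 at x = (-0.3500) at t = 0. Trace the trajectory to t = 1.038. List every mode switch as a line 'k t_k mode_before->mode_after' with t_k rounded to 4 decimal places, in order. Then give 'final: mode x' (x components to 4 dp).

1 0.5801 1->0
final: 0 -0.4608

Mode 1: guard c·x = 1.0925 hit at Δt = 0.5801 (t = 0.5801), x⁻ = (-1.0925) → reset → x⁺ = (-0.6377), jump to mode 0
Mode 0: flow for 0.4579 to horizon, guard not reached → x = (-0.4608)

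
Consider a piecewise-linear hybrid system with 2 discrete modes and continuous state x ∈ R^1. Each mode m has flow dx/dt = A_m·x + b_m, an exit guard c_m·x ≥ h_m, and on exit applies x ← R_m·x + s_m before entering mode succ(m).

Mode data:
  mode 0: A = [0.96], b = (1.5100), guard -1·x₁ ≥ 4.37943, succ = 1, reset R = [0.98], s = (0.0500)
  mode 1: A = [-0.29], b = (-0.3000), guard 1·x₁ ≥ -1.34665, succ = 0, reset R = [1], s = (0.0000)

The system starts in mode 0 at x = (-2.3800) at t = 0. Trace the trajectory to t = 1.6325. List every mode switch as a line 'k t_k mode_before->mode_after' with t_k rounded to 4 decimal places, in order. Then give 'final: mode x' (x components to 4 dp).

Mode 0: guard c·x = 4.3794 hit at Δt = 1.2982 (t = 1.2982), x⁻ = (-4.3794) → reset → x⁺ = (-4.2418), jump to mode 1
Mode 1: flow for 0.3343 to horizon, guard not reached → x = (-3.9455)

1 1.2982 0->1
final: 1 -3.9455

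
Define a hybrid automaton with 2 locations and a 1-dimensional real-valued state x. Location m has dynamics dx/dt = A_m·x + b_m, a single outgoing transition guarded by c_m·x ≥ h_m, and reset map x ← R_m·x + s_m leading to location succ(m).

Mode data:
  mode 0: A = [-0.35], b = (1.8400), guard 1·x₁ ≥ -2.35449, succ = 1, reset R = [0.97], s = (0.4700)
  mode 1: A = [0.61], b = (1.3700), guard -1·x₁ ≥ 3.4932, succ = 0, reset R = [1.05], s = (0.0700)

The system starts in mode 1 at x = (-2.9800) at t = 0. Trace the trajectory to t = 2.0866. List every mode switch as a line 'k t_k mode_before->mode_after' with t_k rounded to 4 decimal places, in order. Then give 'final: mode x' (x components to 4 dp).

Mode 1: guard c·x = 3.4932 hit at Δt = 0.8690 (t = 0.8690), x⁻ = (-3.4932) → reset → x⁺ = (-3.5979), jump to mode 0
Mode 0: guard c·x = -2.3545 hit at Δt = 0.4323 (t = 1.3013), x⁻ = (-2.3545) → reset → x⁺ = (-1.8139), jump to mode 1
Mode 1: flow for 0.7853 to horizon, guard not reached → x = (-1.5484)

1 0.8690 1->0
2 1.3013 0->1
final: 1 -1.5484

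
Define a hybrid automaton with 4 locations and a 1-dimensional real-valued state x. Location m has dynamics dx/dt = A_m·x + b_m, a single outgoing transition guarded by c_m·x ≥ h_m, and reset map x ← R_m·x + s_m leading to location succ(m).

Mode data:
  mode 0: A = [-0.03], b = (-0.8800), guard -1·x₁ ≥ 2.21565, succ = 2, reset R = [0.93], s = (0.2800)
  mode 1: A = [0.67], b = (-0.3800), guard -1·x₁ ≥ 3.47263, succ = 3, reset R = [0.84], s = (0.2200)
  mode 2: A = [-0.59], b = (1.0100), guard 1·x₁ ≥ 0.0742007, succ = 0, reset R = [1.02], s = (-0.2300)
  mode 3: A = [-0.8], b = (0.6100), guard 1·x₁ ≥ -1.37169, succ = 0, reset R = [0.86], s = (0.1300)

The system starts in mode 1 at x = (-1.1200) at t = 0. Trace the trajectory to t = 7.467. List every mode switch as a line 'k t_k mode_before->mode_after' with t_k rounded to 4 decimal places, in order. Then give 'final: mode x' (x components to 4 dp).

Mode 1: guard c·x = 3.4726 hit at Δt = 1.3032 (t = 1.3032), x⁻ = (-3.4726) → reset → x⁺ = (-2.6970), jump to mode 3
Mode 3: guard c·x = -1.3717 hit at Δt = 0.6038 (t = 1.9070), x⁻ = (-1.3717) → reset → x⁺ = (-1.0497), jump to mode 0
Mode 0: guard c·x = 2.2157 hit at Δt = 1.4033 (t = 3.3103), x⁻ = (-2.2157) → reset → x⁺ = (-1.7806), jump to mode 2
Mode 2: guard c·x = 0.0742 hit at Δt = 1.2836 (t = 4.5939), x⁻ = (0.0742) → reset → x⁺ = (-0.1543), jump to mode 0
Mode 0: guard c·x = 2.2157 hit at Δt = 2.4421 (t = 7.0360), x⁻ = (-2.2157) → reset → x⁺ = (-1.7806), jump to mode 2
Mode 2: flow for 0.4310 to horizon, guard not reached → x = (-0.9964)

1 1.3032 1->3
2 1.9070 3->0
3 3.3103 0->2
4 4.5939 2->0
5 7.0360 0->2
final: 2 -0.9964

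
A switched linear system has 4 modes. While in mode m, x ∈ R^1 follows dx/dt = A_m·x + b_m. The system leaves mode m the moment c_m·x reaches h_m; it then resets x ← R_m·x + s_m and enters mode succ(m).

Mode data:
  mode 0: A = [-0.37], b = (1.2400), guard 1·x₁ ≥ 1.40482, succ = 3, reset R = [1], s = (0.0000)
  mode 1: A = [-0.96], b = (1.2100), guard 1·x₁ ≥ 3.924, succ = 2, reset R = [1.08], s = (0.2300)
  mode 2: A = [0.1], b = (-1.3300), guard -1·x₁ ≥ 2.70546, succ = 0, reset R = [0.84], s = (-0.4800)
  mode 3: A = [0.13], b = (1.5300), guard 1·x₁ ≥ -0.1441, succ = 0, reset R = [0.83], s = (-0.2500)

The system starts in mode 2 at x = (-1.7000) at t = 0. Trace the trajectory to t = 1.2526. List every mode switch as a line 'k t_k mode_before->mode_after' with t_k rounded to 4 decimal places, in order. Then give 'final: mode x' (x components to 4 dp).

1 0.6488 2->0
final: 0 -1.5305

Mode 2: guard c·x = 2.7055 hit at Δt = 0.6488 (t = 0.6488), x⁻ = (-2.7055) → reset → x⁺ = (-2.7526), jump to mode 0
Mode 0: flow for 0.6038 to horizon, guard not reached → x = (-1.5305)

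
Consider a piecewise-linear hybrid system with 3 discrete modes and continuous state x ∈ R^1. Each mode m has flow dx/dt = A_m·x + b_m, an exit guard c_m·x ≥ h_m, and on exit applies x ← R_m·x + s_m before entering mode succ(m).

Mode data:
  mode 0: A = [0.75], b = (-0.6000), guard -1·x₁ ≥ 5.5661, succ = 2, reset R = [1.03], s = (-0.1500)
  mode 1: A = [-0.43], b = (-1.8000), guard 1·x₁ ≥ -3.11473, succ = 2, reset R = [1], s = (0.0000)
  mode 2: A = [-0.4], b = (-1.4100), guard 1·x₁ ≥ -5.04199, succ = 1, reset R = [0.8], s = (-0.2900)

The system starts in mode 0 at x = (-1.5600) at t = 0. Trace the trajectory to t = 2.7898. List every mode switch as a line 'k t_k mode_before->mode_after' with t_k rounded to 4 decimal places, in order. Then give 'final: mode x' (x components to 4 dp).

1 1.3231 0->2
2 2.4259 2->1
final: 1 -4.3037

Mode 0: guard c·x = 5.5661 hit at Δt = 1.3231 (t = 1.3231), x⁻ = (-5.5661) → reset → x⁺ = (-5.8831), jump to mode 2
Mode 2: guard c·x = -5.0420 hit at Δt = 1.1028 (t = 2.4259), x⁻ = (-5.0420) → reset → x⁺ = (-4.3236), jump to mode 1
Mode 1: flow for 0.3639 to horizon, guard not reached → x = (-4.3037)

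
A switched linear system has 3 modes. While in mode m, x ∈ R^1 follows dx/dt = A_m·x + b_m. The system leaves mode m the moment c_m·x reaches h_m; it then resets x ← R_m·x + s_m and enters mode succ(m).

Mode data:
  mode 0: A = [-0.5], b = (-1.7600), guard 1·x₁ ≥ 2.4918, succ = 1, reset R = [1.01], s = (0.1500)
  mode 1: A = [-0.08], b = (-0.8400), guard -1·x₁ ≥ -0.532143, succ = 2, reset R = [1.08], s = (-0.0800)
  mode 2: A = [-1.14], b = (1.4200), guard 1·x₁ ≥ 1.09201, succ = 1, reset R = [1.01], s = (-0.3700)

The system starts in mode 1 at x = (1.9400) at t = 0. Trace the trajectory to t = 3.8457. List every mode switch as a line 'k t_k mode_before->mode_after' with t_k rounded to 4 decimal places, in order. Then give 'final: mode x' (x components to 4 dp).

1 1.5013 1->2
2 2.8933 2->1
3 3.1188 1->2
final: 2 0.9178

Mode 1: guard c·x = -0.5321 hit at Δt = 1.5013 (t = 1.5013), x⁻ = (0.5321) → reset → x⁺ = (0.4947), jump to mode 2
Mode 2: guard c·x = 1.0920 hit at Δt = 1.3920 (t = 2.8933), x⁻ = (1.0920) → reset → x⁺ = (0.7329), jump to mode 1
Mode 1: guard c·x = -0.5321 hit at Δt = 0.2255 (t = 3.1188), x⁻ = (0.5321) → reset → x⁺ = (0.4947), jump to mode 2
Mode 2: flow for 0.7269 to horizon, guard not reached → x = (0.9178)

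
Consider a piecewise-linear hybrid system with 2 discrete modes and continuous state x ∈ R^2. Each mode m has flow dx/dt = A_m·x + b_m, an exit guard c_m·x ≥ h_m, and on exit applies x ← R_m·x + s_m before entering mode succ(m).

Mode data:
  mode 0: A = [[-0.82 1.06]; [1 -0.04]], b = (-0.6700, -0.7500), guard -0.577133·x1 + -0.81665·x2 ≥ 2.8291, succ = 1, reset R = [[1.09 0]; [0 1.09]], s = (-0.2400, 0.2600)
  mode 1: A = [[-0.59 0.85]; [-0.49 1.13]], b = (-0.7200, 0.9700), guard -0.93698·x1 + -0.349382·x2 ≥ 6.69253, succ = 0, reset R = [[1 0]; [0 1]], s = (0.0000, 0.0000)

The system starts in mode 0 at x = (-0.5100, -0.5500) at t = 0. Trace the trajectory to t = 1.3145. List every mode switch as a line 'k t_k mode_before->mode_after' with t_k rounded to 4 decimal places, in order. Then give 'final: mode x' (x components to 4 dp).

Mode 0: guard c·x = 2.8291 hit at Δt = 0.9854 (t = 0.9854), x⁻ = (-1.7031, -2.2607) → reset → x⁺ = (-2.0964, -2.2041), jump to mode 1
Mode 1: flow for 0.3291 to horizon, guard not reached → x = (-2.5230, -2.3611)

1 0.9854 0->1
final: 1 -2.5230 -2.3611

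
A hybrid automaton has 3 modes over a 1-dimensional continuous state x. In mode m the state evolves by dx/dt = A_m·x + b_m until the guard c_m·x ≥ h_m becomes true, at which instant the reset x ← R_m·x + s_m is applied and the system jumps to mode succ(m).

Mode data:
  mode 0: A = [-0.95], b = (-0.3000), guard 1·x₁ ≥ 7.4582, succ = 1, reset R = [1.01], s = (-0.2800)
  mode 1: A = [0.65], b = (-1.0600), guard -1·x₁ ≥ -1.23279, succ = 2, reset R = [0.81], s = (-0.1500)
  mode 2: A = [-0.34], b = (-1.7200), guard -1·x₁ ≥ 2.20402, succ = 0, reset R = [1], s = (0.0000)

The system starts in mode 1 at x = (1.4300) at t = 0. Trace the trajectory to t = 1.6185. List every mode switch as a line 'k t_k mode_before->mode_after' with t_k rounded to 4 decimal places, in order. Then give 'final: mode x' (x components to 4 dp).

Mode 1: guard c·x = -1.2328 hit at Δt = 1.0527 (t = 1.0527), x⁻ = (1.2328) → reset → x⁺ = (0.8486), jump to mode 2
Mode 2: flow for 0.5658 to horizon, guard not reached → x = (-0.1853)

1 1.0527 1->2
final: 2 -0.1853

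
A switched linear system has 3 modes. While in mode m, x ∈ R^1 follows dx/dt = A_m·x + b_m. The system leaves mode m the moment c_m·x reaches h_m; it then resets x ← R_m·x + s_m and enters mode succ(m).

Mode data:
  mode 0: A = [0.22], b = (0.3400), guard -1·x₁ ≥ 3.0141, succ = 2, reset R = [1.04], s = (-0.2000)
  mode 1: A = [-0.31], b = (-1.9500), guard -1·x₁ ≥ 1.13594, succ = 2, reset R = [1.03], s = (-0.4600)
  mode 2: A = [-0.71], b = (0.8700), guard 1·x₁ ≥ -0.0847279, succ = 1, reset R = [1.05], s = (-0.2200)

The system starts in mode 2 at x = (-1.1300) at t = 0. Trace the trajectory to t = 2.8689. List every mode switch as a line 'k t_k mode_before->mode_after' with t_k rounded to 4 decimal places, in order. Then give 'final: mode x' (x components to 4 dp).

1 0.8262 2->1
2 1.3062 1->2
3 2.4035 2->1
final: 1 -1.1125

Mode 2: guard c·x = -0.0847 hit at Δt = 0.8262 (t = 0.8262), x⁻ = (-0.0847) → reset → x⁺ = (-0.3090), jump to mode 1
Mode 1: guard c·x = 1.1359 hit at Δt = 0.4800 (t = 1.3062), x⁻ = (-1.1359) → reset → x⁺ = (-1.6300), jump to mode 2
Mode 2: guard c·x = -0.0847 hit at Δt = 1.0973 (t = 2.4035), x⁻ = (-0.0847) → reset → x⁺ = (-0.3090), jump to mode 1
Mode 1: flow for 0.4654 to horizon, guard not reached → x = (-1.1125)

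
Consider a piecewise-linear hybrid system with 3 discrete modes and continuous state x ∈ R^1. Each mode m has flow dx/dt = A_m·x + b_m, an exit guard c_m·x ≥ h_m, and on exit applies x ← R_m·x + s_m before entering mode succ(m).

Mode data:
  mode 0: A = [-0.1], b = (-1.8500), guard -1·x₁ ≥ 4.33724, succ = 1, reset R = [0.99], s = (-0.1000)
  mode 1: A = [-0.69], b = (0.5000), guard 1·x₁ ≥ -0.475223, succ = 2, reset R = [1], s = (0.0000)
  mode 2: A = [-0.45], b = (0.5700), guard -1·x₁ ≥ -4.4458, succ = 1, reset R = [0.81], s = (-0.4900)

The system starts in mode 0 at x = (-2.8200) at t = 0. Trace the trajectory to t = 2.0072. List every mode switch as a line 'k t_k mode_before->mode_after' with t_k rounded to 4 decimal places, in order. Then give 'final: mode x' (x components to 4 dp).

Mode 0: guard c·x = 4.3372 hit at Δt = 1.0177 (t = 1.0177), x⁻ = (-4.3372) → reset → x⁺ = (-4.3939), jump to mode 1
Mode 1: flow for 0.9895 to horizon, guard not reached → x = (-1.8614)

1 1.0177 0->1
final: 1 -1.8614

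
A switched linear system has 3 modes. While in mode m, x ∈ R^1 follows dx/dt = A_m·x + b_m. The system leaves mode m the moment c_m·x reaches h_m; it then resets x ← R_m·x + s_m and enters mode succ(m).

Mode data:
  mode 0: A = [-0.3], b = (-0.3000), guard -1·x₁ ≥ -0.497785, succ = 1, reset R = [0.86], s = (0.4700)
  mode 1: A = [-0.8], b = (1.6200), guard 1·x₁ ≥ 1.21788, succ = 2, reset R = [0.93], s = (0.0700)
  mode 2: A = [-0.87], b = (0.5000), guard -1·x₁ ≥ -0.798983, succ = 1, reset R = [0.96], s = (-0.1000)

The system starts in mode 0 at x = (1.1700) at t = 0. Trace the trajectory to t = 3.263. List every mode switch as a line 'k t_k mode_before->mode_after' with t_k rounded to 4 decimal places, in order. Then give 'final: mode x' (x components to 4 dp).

Mode 0: guard c·x = -0.4978 hit at Δt = 1.2358 (t = 1.2358), x⁻ = (0.4978) → reset → x⁺ = (0.8981), jump to mode 1
Mode 1: guard c·x = 1.2179 hit at Δt = 0.4172 (t = 1.6530), x⁻ = (1.2179) → reset → x⁺ = (1.2026), jump to mode 2
Mode 2: guard c·x = -0.7990 hit at Δt = 1.1834 (t = 2.8364), x⁻ = (0.7990) → reset → x⁺ = (0.6670), jump to mode 1
Mode 1: flow for 0.4266 to horizon, guard not reached → x = (1.0597)

1 1.2358 0->1
2 1.6530 1->2
3 2.8364 2->1
final: 1 1.0597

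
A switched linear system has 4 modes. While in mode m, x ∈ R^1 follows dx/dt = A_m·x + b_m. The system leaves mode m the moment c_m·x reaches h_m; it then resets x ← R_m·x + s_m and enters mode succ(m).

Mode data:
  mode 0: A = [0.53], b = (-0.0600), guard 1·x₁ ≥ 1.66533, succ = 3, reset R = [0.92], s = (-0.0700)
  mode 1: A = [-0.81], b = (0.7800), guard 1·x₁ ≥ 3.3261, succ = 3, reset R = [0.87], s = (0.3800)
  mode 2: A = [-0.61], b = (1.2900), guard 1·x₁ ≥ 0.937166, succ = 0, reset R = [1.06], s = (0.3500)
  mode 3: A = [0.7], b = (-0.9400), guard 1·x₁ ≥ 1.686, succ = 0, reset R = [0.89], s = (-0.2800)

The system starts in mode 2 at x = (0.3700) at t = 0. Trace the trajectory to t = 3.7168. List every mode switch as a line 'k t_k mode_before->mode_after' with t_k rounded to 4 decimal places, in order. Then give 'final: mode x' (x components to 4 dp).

1 0.6445 2->0
2 1.0831 0->3
3 2.5930 3->0
4 3.2301 0->3
final: 3 1.5105

Mode 2: guard c·x = 0.9372 hit at Δt = 0.6445 (t = 0.6445), x⁻ = (0.9372) → reset → x⁺ = (1.3434), jump to mode 0
Mode 0: guard c·x = 1.6653 hit at Δt = 0.4386 (t = 1.0831), x⁻ = (1.6653) → reset → x⁺ = (1.4621), jump to mode 3
Mode 3: guard c·x = 1.6860 hit at Δt = 1.5099 (t = 2.5930), x⁻ = (1.6860) → reset → x⁺ = (1.2205), jump to mode 0
Mode 0: guard c·x = 1.6653 hit at Δt = 0.6371 (t = 3.2301), x⁻ = (1.6653) → reset → x⁺ = (1.4621), jump to mode 3
Mode 3: flow for 0.4867 to horizon, guard not reached → x = (1.5105)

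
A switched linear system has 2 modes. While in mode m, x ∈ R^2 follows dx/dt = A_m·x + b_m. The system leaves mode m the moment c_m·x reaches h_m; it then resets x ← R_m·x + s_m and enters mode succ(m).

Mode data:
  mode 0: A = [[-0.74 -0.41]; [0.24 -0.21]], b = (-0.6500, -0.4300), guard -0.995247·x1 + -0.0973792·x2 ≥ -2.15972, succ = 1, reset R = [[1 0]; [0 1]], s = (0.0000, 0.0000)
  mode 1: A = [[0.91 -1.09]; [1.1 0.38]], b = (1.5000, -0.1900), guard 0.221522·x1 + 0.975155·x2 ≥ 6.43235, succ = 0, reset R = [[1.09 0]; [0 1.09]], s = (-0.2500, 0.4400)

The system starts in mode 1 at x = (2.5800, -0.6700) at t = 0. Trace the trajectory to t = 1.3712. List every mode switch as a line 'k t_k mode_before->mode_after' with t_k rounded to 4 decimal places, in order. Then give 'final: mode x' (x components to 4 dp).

1 0.9988 1->0
final: 0 4.3543 5.8505

Mode 1: guard c·x = 6.4323 hit at Δt = 0.9988 (t = 0.9988), x⁻ = (6.7032, 5.0735) → reset → x⁺ = (7.0565, 5.9701), jump to mode 0
Mode 0: flow for 0.3724 to horizon, guard not reached → x = (4.3543, 5.8505)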